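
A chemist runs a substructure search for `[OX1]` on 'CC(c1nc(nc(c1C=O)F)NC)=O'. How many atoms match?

2

The query [OX1] means: aliphatic oxygen with one total connection — typically a carbonyl =O or an oxide.
Check the 14 heavy atoms by environment: 2× n (aromatic, X2) → no; 4× c (aromatic, X3) → no; 1× F (X1) → no; 2× C (X3) → no; 2× O (X1) → match; 2× C (X4) → no; 1× N (X3) → no.
That gives 2 matching atoms.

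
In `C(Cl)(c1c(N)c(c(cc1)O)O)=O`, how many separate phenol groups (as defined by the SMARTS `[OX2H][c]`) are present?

2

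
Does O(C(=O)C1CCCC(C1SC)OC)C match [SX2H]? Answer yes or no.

No

The pattern [SX2H] describes an aliphatic sulfur with two connections, one being H — a thiol.
The closest candidate here is a methylthio ether (-SCH3), but the sulfur has H0 (bonded to two carbons), not H1. No other fragment satisfies the full query, so there is no match.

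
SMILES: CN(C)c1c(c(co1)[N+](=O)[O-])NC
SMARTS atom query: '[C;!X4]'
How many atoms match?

0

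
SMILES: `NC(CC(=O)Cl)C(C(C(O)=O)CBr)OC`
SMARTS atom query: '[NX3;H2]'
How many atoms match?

1

Check the 15 heavy atoms by environment: 2× C (H2, X4) → no; 3× C (H1, X4) → no; 2× C (H0, X3) → no; 2× O (H0, X1) → no; 1× O (H1, X2) → no; 1× Br (H0, X1) → no; 1× Cl (H0, X1) → no; 1× O (H0, X2) → no; 1× C (H3, X4) → no; 1× N (H2, X3) → match.
That gives 1 matching atom.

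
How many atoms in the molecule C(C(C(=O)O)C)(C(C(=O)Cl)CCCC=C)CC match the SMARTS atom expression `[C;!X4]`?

The query [C;!X4] means: aliphatic carbon that does not have four total connections.
Check the 17 heavy atoms by environment: 9× C (X4) → no; 4× C (X3) → match; 2× O (X1) → no; 1× O (X2) → no; 1× Cl (X1) → no.
That gives 4 matching atoms.

4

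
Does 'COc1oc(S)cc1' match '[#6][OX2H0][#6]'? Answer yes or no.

Yes

The pattern [#6][OX2H0][#6] describes an aliphatic oxygen bridging two carbons with no H on the oxygen — an ether.
The molecule carries a methoxy ether (-OCH3), whose atoms satisfy every constraint of the query, so the pattern matches.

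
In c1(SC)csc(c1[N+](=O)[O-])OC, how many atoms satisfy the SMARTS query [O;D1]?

2

The query [O;D1] means: aliphatic oxygen bonded to exactly one heavy atom.
Check the 12 heavy atoms by environment: 1× s (aromatic, D2) → no; 3× c (aromatic, D3) → no; 1× c (aromatic, D2) → no; 1× O (D2) → no; 2× C (D1) → no; 1× S (D2) → no; 1× N (charge +1, D3) → no; 1× O (charge -1, D1) → match; 1× O (D1) → match.
Summing the matching environments: 1 + 1 = 2 matching atoms.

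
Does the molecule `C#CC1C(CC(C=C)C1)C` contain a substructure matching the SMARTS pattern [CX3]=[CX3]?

Yes

The pattern [CX3]=[CX3] describes a non-aromatic C=C double bond between two sp2 carbons — an alkene.
The molecule carries a vinyl group (-CH=CH2), whose atoms satisfy every constraint of the query, so the pattern matches.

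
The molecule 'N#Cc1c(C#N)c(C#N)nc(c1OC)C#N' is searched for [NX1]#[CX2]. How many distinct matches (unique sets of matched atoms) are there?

4

[NX1]#[CX2] is the SMARTS for a nitrile: a nitrogen triple-bonded to a two-connected carbon.
The molecule carries 4 separate instances of a nitrile (-C#N) meeting every constraint; each maps to a distinct set of atoms, giving 4 matches.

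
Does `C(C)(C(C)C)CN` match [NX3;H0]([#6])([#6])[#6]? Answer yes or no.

No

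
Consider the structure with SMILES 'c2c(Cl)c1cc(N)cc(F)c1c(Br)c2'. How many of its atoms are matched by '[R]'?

The query [R] means: R matches any atom that is part of a ring.
Check the 14 heavy atoms by environment: 10× c (aromatic, in 6-ring) → match; 1× N (acyclic) → no; 1× Cl (acyclic) → no; 1× Br (acyclic) → no; 1× F (acyclic) → no.
That gives 10 matching atoms.

10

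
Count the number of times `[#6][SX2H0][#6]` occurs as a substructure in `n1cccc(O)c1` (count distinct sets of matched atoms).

[#6][SX2H0][#6] is the SMARTS for a thioether: an aliphatic sulfur bridging two carbons with no H on the sulfur.
No fragment in the molecule satisfies every constraint, giving 0 matches.

0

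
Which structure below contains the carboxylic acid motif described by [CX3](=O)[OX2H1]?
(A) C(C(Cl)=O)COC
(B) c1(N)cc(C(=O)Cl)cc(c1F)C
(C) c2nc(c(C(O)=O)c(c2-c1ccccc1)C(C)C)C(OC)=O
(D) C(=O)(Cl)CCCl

[CX3](=O)[OX2H1] describes an sp2 carbon double-bonded to O and single-bonded to an -OH oxygen (a carboxylic acid).
(A) has an acyl chloride (-C(=O)Cl) but the carbonyl is bonded to Cl, not to an -OH oxygen.
(B) has an acyl chloride (-C(=O)Cl) but the carbonyl is bonded to Cl, not to an -OH oxygen.
(C) contains a carboxylic acid group (-C(=O)OH), which satisfies every atom and bond constraint.
(D) has an acyl chloride (-C(=O)Cl) but the carbonyl is bonded to Cl, not to an -OH oxygen.
So the answer is (C).

C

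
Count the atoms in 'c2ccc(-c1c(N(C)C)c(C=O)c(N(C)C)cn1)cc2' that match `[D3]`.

7

The query [D3] means: atom with exactly three heavy-atom neighbours.
Check the 20 heavy atoms by environment: 1× n (aromatic, D2) → no; 5× c (aromatic, D3) → match; 6× c (aromatic, D2) → no; 2× N (D3) → match; 4× C (D1) → no; 1× C (D2) → no; 1× O (D1) → no.
Summing the matching environments: 5 + 2 = 7 matching atoms.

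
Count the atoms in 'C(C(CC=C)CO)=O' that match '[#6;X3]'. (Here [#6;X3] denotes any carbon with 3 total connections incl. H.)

3

The query [#6;X3] means: any carbon (aromatic or not) with three total connections.
Check the 8 heavy atoms by environment: 3× C (X4) → no; 1× O (X2) → no; 3× C (X3) → match; 1× O (X1) → no.
That gives 3 matching atoms.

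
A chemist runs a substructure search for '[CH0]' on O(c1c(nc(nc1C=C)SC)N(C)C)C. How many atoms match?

0

The query [CH0] means: aliphatic carbon with no attached hydrogen.
Check the 15 heavy atoms by environment: 2× n (aromatic, H0) → no; 4× c (aromatic, H0) → no; 1× N (H0) → no; 4× C (H3) → no; 1× S (H0) → no; 1× C (H1) → no; 1× C (H2) → no; 1× O (H0) → no.
No environment satisfies the query, so 0 matching atoms.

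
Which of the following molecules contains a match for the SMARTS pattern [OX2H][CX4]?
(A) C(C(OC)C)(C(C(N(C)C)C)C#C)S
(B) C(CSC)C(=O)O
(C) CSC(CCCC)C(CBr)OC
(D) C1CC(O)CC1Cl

D

[OX2H][CX4] describes a hydroxyl oxygen bound to an sp3 (X4) carbon (an aliphatic alcohol).
(A) has a methoxy ether (-OCH3) but the oxygen has H0 (ether), not H1.
(B) has a carboxylic acid group (-C(=O)OH) but the -OH is on a CX3 carbonyl carbon, not a CX4 carbon.
(C) has a methoxy ether (-OCH3) but the oxygen has H0 (ether), not H1.
(D) contains a hydroxyl group (-OH), which satisfies every atom and bond constraint.
So the answer is (D).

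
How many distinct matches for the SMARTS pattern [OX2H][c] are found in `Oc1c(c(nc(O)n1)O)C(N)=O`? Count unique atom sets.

3

[OX2H][c] is the SMARTS for a phenol: a hydroxyl oxygen attached to an aromatic carbon.
The molecule carries 3 separate instances of a hydroxyl group (-OH) meeting every constraint; each maps to a distinct set of atoms, giving 3 matches.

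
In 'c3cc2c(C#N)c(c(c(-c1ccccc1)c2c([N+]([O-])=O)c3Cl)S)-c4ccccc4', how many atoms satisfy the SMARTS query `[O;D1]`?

Check the 29 heavy atoms by environment: 10× c (aromatic, D3) → no; 12× c (aromatic, D2) → no; 1× N (charge +1, D3) → no; 1× O (charge -1, D1) → match; 1× O (D1) → match; 1× S (D1) → no; 1× C (D2) → no; 1× N (D1) → no; 1× Cl (D1) → no.
Summing the matching environments: 1 + 1 = 2 matching atoms.

2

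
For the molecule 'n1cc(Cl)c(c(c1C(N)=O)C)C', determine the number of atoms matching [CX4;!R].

The query [CX4;!R] means: aliphatic carbon with four total connections, not in a ring.
Check the 12 heavy atoms by environment: 1× n (aromatic, X2, in 6-ring) → no; 5× c (aromatic, X3, in 6-ring) → no; 1× Cl (X1, acyclic) → no; 2× C (X4, acyclic) → match; 1× C (X3, acyclic) → no; 1× O (X1, acyclic) → no; 1× N (X3, acyclic) → no.
That gives 2 matching atoms.

2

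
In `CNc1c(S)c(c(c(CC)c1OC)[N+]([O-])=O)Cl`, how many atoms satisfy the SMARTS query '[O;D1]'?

The query [O;D1] means: aliphatic oxygen bonded to exactly one heavy atom.
Check the 17 heavy atoms by environment: 6× c (aromatic, D3) → no; 1× Cl (D1) → no; 1× C (D2) → no; 3× C (D1) → no; 1× N (D2) → no; 1× N (charge +1, D3) → no; 1× O (charge -1, D1) → match; 1× O (D1) → match; 1× O (D2) → no; 1× S (D1) → no.
Summing the matching environments: 1 + 1 = 2 matching atoms.

2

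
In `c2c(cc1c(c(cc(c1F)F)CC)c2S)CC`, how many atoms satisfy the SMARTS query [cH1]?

3

The query [cH1] means: aromatic carbon bearing exactly one hydrogen.
Check the 17 heavy atoms by environment: 7× c (aromatic, H0) → no; 3× c (aromatic, H1) → match; 2× C (H2) → no; 2× C (H3) → no; 2× F (H0) → no; 1× S (H1) → no.
That gives 3 matching atoms.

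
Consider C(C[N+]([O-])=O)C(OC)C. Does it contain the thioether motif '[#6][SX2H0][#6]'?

No

The pattern [#6][SX2H0][#6] describes an aliphatic sulfur bridging two carbons with no H on the sulfur — a thioether.
The closest candidate here is a methoxy ether (-OCH3), but the bridging atom is O, not S. No other fragment satisfies the full query, so there is no match.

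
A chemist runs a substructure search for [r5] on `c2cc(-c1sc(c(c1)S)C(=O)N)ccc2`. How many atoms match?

Check the 15 heavy atoms by environment: 1× s (aromatic, in 5-ring) → match; 4× c (aromatic, in 5-ring) → match; 1× C (acyclic) → no; 1× O (acyclic) → no; 1× N (acyclic) → no; 1× S (acyclic) → no; 6× c (aromatic, in 6-ring) → no.
Summing the matching environments: 1 + 4 = 5 matching atoms.

5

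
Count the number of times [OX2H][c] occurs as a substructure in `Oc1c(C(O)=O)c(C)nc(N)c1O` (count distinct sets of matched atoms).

[OX2H][c] is the SMARTS for a phenol: a hydroxyl oxygen attached to an aromatic carbon.
The molecule carries 2 separate instances of a hydroxyl group (-OH) meeting every constraint; each maps to a distinct set of atoms, giving 2 matches.

2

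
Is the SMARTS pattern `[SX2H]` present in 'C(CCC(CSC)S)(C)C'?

Yes

The pattern [SX2H] describes an aliphatic sulfur with two connections, one being H — a thiol.
The molecule carries a thiol (-SH), whose atoms satisfy every constraint of the query, so the pattern matches.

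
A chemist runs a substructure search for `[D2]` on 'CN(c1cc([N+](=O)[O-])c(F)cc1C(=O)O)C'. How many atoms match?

2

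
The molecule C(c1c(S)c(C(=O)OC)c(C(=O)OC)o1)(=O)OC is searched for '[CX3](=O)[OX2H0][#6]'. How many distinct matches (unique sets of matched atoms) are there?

3

[CX3](=O)[OX2H0][#6] is the SMARTS for an ester: a carbonyl carbon bonded to an oxygen that is itself bonded to carbon (no H on that O).
The molecule carries 3 separate instances of a methyl-ester group (-C(=O)OCH3) meeting every constraint; each maps to a distinct set of atoms, giving 3 matches.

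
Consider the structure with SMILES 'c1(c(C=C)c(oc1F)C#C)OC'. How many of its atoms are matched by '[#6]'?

The query [#6] means: #6 matches any atom with atomic number 6 (carbon, aromatic or aliphatic).
Check the 12 heavy atoms by environment: 1× o (aromatic) → no; 4× c (aromatic) → match; 1× O → no; 5× C → match; 1× F → no.
Summing the matching environments: 4 + 5 = 9 matching atoms.

9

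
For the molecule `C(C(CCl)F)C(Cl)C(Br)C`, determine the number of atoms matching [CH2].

The query [CH2] means: aliphatic carbon with exactly two hydrogens.
Check the 10 heavy atoms by environment: 2× C (H2) → match; 3× C (H1) → no; 1× C (H3) → no; 2× Cl (H0) → no; 1× Br (H0) → no; 1× F (H0) → no.
That gives 2 matching atoms.

2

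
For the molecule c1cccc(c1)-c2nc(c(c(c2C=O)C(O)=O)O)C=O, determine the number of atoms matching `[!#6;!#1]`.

6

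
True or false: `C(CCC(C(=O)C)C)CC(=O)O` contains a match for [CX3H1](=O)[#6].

False

The pattern [CX3H1](=O)[#6] describes an sp2 carbon with one H, double-bonded to O and single-bonded to carbon — an aldehyde.
The closest candidate here is a carboxylic acid group (-C(=O)OH), but the carbonyl carbon has H0 and is bonded to O, not H1. No other fragment satisfies the full query, so there is no match.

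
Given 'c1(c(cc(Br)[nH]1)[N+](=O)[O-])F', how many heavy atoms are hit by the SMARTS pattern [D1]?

4

The query [D1] means: atom with exactly one heavy-atom neighbour (degree 1).
Check the 10 heavy atoms by environment: 1× n (aromatic, D2) → no; 3× c (aromatic, D3) → no; 1× c (aromatic, D2) → no; 1× N (charge +1, D3) → no; 1× O (charge -1, D1) → match; 1× O (D1) → match; 1× Br (D1) → match; 1× F (D1) → match.
Summing the matching environments: 1 + 1 + 1 + 1 = 4 matching atoms.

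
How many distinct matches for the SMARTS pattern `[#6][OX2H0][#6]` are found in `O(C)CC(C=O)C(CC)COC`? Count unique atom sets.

[#6][OX2H0][#6] is the SMARTS for an ether: an aliphatic oxygen bridging two carbons with no H on the oxygen.
The molecule carries 2 separate instances of a methoxy ether (-OCH3) meeting every constraint; each maps to a distinct set of atoms, giving 2 matches.

2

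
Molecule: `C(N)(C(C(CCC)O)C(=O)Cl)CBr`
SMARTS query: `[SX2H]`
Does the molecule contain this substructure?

No

The pattern [SX2H] describes an aliphatic sulfur with two connections, one being H — a thiol.
The closest candidate here is a hydroxyl group (-OH), but it is an -OH, not an -SH. No other fragment satisfies the full query, so there is no match.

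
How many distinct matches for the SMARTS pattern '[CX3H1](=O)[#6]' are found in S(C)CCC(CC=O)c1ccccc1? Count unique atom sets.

1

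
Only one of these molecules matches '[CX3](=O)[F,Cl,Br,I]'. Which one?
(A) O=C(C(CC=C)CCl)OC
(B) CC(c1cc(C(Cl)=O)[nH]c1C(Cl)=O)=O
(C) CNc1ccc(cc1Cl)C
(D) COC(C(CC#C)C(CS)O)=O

B

[CX3](=O)[F,Cl,Br,I] describes a carbonyl carbon bonded to a halogen (an acyl halide).
(A) has a chloro substituent but the Cl is not on a carbonyl carbon.
(B) contains an acyl chloride (-C(=O)Cl), which satisfies every atom and bond constraint.
(C) has a chloro substituent but the Cl is not on a carbonyl carbon.
(D) has a methyl-ester group (-C(=O)OCH3) but the carbonyl is bonded to -O-C, not to a halogen.
So the answer is (B).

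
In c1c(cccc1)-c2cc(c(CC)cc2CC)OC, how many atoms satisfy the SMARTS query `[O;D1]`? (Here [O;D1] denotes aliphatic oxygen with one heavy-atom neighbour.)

0

The query [O;D1] means: aliphatic oxygen bonded to exactly one heavy atom.
Check the 18 heavy atoms by environment: 5× c (aromatic, D3) → no; 7× c (aromatic, D2) → no; 1× O (D2) → no; 3× C (D1) → no; 2× C (D2) → no.
No environment satisfies the query, so 0 matching atoms.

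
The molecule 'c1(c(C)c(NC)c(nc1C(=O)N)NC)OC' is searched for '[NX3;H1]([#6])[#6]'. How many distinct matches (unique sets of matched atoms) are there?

2

[NX3;H1]([#6])[#6] is the SMARTS for a secondary amine: a trivalent nitrogen with one H, bonded to two carbons.
The molecule carries 2 separate instances of an N-methylamino group (-NHCH3) meeting every constraint; each maps to a distinct set of atoms, giving 2 matches.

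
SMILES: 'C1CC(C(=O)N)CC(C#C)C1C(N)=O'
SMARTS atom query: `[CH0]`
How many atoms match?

3

Check the 14 heavy atoms by environment: 4× C (H1) → no; 3× C (H2) → no; 3× C (H0) → match; 2× O (H0) → no; 2× N (H2) → no.
That gives 3 matching atoms.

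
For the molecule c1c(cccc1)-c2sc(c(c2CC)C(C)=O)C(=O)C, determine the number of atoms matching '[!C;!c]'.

Check the 19 heavy atoms by environment: 1× s (aromatic) → match; 10× c (aromatic) → no; 6× C → no; 2× O → match.
Summing the matching environments: 1 + 2 = 3 matching atoms.

3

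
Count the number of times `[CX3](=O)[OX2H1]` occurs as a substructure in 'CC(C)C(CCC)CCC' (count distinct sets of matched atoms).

0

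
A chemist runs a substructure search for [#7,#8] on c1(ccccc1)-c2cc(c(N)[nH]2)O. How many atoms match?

3

The query [#7,#8] means: nitrogen or oxygen (comma = OR).
Check the 13 heavy atoms by environment: 1× n (aromatic) → match; 10× c (aromatic) → no; 1× O → match; 1× N → match.
Summing the matching environments: 1 + 1 + 1 = 3 matching atoms.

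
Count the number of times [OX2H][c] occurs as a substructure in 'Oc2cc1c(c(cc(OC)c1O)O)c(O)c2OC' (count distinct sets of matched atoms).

4

[OX2H][c] is the SMARTS for a phenol: a hydroxyl oxygen attached to an aromatic carbon.
The molecule carries 4 separate instances of a hydroxyl group (-OH) meeting every constraint; each maps to a distinct set of atoms, giving 4 matches.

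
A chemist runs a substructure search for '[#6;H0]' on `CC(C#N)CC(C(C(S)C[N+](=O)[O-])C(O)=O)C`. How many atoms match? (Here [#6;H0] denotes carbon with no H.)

2

The query [#6;H0] means: any carbon with no attached hydrogen.
Check the 17 heavy atoms by environment: 2× C (H3) → no; 4× C (H1) → no; 2× C (H2) → no; 2× C (H0) → match; 1× N (H0) → no; 1× N (charge +1, H0) → no; 1× O (charge -1, H0) → no; 2× O (H0) → no; 1× O (H1) → no; 1× S (H1) → no.
That gives 2 matching atoms.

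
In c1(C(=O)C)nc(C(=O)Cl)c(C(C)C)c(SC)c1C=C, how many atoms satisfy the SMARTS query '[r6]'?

6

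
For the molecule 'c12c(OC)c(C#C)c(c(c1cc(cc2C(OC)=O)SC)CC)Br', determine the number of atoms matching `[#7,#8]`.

3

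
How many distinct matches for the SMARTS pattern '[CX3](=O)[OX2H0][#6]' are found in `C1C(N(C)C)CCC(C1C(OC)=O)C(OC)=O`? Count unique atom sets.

2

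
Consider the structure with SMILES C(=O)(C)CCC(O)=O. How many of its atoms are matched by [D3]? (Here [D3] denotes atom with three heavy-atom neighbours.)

The query [D3] means: atom with exactly three heavy-atom neighbours.
Check the 8 heavy atoms by environment: 2× C (D2) → no; 2× C (D3) → match; 3× O (D1) → no; 1× C (D1) → no.
That gives 2 matching atoms.

2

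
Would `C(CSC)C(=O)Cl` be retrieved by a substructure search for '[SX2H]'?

No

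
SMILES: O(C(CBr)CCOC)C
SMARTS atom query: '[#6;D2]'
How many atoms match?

The query [#6;D2] means: any carbon bonded to exactly two heavy atoms.
Check the 9 heavy atoms by environment: 3× C (D2) → match; 1× C (D3) → no; 2× O (D2) → no; 2× C (D1) → no; 1× Br (D1) → no.
That gives 3 matching atoms.

3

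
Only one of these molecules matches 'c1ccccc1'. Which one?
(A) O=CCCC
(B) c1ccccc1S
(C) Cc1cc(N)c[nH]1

c1ccccc1 describes six aromatic carbons in a ring (a benzene ring).
(A) has a methyl group (-CH3) but no six-membered all-carbon aromatic ring is present.
(B) contains the required atom environment, so the pattern matches.
(C) has a methyl group (-CH3) but no six-membered all-carbon aromatic ring is present.
So the answer is (B).

B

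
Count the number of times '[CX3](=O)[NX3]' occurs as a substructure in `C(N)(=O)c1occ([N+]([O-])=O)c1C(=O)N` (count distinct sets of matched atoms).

2

[CX3](=O)[NX3] is the SMARTS for an amide: a carbonyl carbon bonded to a trivalent nitrogen.
The molecule carries 2 separate instances of a primary amide (-C(=O)NH2) meeting every constraint; each maps to a distinct set of atoms, giving 2 matches.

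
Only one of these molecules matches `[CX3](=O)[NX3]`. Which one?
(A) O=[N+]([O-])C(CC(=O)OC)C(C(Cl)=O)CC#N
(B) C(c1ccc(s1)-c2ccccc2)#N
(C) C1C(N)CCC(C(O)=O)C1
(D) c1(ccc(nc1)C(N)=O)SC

[CX3](=O)[NX3] describes a carbonyl carbon bonded to a trivalent nitrogen (an amide).
(A) has a methyl-ester group (-C(=O)OCH3) but the carbonyl is bonded to O, not to an NX3 nitrogen.
(B) has a nitrile (-C#N) but the nitrile N is NX1 (triple-bonded), not NX3.
(C) has a carboxylic acid group (-C(=O)OH) but the carbonyl is bonded to O, not to an NX3 nitrogen.
(D) contains a primary amide (-C(=O)NH2), which satisfies every atom and bond constraint.
So the answer is (D).

D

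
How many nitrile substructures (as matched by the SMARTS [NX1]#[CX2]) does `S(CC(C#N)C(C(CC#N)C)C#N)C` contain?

[NX1]#[CX2] is the SMARTS for a nitrile: a nitrogen triple-bonded to a two-connected carbon.
The molecule carries 3 separate instances of a nitrile (-C#N) meeting every constraint; each maps to a distinct set of atoms, giving 3 matches.

3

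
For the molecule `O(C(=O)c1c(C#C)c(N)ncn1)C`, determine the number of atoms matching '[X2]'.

The query [X2] means: any atom with exactly two total connections (bonds + H).
Check the 13 heavy atoms by environment: 2× n (aromatic, X2) → match; 4× c (aromatic, X3) → no; 2× C (X2) → match; 1× N (X3) → no; 1× C (X3) → no; 1× O (X1) → no; 1× O (X2) → match; 1× C (X4) → no.
Summing the matching environments: 2 + 2 + 1 = 5 matching atoms.

5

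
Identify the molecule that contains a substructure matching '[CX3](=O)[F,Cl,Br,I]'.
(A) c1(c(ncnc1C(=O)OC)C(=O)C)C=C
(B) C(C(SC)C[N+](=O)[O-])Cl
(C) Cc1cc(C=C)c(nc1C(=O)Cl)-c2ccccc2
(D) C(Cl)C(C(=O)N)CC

[CX3](=O)[F,Cl,Br,I] describes a carbonyl carbon bonded to a halogen (an acyl halide).
(A) has a methyl-ester group (-C(=O)OCH3) but the carbonyl is bonded to -O-C, not to a halogen.
(B) has a chloro substituent but the Cl is not on a carbonyl carbon.
(C) contains an acyl chloride (-C(=O)Cl), which satisfies every atom and bond constraint.
(D) has a chloro substituent but the Cl is not on a carbonyl carbon.
So the answer is (C).

C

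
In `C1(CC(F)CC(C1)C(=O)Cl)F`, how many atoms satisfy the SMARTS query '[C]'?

The query [C] means: uppercase C matches aliphatic (non-aromatic) carbon only.
Check the 11 heavy atoms by environment: 7× C → match; 1× O → no; 1× Cl → no; 2× F → no.
That gives 7 matching atoms.

7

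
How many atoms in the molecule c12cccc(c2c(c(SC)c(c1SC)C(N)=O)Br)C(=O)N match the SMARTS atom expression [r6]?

The query [r6] means: r6 matches atoms in a six-membered ring.
Check the 21 heavy atoms by environment: 10× c (aromatic, in 6-ring) → match; 2× S (acyclic) → no; 4× C (acyclic) → no; 1× Br (acyclic) → no; 2× O (acyclic) → no; 2× N (acyclic) → no.
That gives 10 matching atoms.

10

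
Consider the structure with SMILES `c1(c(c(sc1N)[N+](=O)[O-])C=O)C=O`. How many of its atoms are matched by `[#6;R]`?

Check the 13 heavy atoms by environment: 1× s (aromatic, in 5-ring) → no; 4× c (aromatic, in 5-ring) → match; 1× N (charge +1, acyclic) → no; 1× O (charge -1, acyclic) → no; 3× O (acyclic) → no; 2× C (acyclic) → no; 1× N (acyclic) → no.
That gives 4 matching atoms.

4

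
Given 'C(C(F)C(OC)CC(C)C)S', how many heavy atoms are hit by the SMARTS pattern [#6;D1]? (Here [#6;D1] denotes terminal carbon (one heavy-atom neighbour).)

3

The query [#6;D1] means: carbon bonded to exactly one heavy atom.
Check the 11 heavy atoms by environment: 2× C (D2) → no; 3× C (D3) → no; 1× S (D1) → no; 1× F (D1) → no; 3× C (D1) → match; 1× O (D2) → no.
That gives 3 matching atoms.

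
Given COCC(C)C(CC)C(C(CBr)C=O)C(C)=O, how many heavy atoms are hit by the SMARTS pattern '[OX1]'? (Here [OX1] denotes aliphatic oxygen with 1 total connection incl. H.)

2

The query [OX1] means: aliphatic oxygen with one total connection — typically a carbonyl =O or an oxide.
Check the 17 heavy atoms by environment: 11× C (X4) → no; 2× C (X3) → no; 2× O (X1) → match; 1× Br (X1) → no; 1× O (X2) → no.
That gives 2 matching atoms.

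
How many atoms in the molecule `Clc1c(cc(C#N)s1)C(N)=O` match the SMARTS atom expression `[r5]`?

5

The query [r5] means: r5 matches atoms in a five-membered ring.
Check the 11 heavy atoms by environment: 1× s (aromatic, in 5-ring) → match; 4× c (aromatic, in 5-ring) → match; 2× C (acyclic) → no; 1× O (acyclic) → no; 2× N (acyclic) → no; 1× Cl (acyclic) → no.
Summing the matching environments: 1 + 4 = 5 matching atoms.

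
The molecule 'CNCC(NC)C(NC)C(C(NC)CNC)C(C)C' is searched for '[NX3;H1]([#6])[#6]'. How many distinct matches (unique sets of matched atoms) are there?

5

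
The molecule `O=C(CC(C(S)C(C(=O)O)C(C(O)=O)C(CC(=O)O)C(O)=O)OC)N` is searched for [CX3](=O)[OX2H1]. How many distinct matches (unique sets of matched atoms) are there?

[CX3](=O)[OX2H1] is the SMARTS for a carboxylic acid: an sp2 carbon double-bonded to O and single-bonded to an -OH oxygen.
The molecule carries 4 separate instances of a carboxylic acid group (-C(=O)OH) meeting every constraint; each maps to a distinct set of atoms, giving 4 matches.

4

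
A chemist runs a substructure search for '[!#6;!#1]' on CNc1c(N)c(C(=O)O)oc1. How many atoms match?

5

Check the 11 heavy atoms by environment: 1× o (aromatic) → match; 4× c (aromatic) → no; 2× C → no; 2× O → match; 2× N → match.
Summing the matching environments: 1 + 2 + 2 = 5 matching atoms.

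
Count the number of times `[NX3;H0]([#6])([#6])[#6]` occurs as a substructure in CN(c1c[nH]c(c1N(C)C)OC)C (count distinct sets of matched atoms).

[NX3;H0]([#6])([#6])[#6] is the SMARTS for a tertiary amine: a trivalent nitrogen with no H, bonded to three carbons.
The molecule carries 2 separate instances of a dimethylamino group (-N(CH3)2) meeting every constraint; each maps to a distinct set of atoms, giving 2 matches.

2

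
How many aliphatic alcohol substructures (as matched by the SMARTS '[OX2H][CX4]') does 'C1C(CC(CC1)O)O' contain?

[OX2H][CX4] is the SMARTS for an aliphatic alcohol: a hydroxyl oxygen bound to an sp3 (X4) carbon.
The molecule carries 2 separate instances of a hydroxyl group (-OH) meeting every constraint; each maps to a distinct set of atoms, giving 2 matches.

2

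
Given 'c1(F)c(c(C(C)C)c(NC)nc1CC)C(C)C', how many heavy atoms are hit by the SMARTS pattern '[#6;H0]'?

The query [#6;H0] means: any carbon with no attached hydrogen.
Check the 17 heavy atoms by environment: 1× n (aromatic, H0) → no; 5× c (aromatic, H0) → match; 2× C (H1) → no; 6× C (H3) → no; 1× N (H1) → no; 1× F (H0) → no; 1× C (H2) → no.
That gives 5 matching atoms.

5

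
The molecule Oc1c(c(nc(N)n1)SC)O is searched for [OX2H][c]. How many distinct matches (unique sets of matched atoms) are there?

2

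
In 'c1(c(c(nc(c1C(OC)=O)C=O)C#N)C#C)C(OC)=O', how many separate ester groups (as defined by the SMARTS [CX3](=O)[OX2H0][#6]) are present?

[CX3](=O)[OX2H0][#6] is the SMARTS for an ester: a carbonyl carbon bonded to an oxygen that is itself bonded to carbon (no H on that O).
The molecule carries 2 separate instances of a methyl-ester group (-C(=O)OCH3) meeting every constraint; each maps to a distinct set of atoms, giving 2 matches.

2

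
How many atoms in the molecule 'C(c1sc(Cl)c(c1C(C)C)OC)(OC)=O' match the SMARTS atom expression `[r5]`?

The query [r5] means: r5 matches atoms in a five-membered ring.
Check the 15 heavy atoms by environment: 1× s (aromatic, in 5-ring) → match; 4× c (aromatic, in 5-ring) → match; 3× O (acyclic) → no; 6× C (acyclic) → no; 1× Cl (acyclic) → no.
Summing the matching environments: 1 + 4 = 5 matching atoms.

5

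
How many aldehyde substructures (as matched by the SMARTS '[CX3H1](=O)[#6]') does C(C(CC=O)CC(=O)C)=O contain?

2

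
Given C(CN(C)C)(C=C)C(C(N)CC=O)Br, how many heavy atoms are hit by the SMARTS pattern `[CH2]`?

3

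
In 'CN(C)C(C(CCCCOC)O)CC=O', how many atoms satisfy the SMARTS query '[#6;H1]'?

3

Check the 15 heavy atoms by environment: 5× C (H2) → no; 3× C (H1) → match; 2× O (H0) → no; 3× C (H3) → no; 1× N (H0) → no; 1× O (H1) → no.
That gives 3 matching atoms.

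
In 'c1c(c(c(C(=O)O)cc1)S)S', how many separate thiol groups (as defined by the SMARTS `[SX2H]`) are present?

2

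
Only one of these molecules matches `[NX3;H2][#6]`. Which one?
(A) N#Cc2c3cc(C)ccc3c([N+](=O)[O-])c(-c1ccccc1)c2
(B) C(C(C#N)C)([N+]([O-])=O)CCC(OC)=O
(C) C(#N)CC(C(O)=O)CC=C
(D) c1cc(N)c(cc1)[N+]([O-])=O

D

[NX3;H2][#6] describes a trivalent nitrogen with two H attached to carbon (a primary amine).
(A) has a nitro group (-[N+](=O)[O-]) but the nitrogen is [N+] with no H, not NX3H2.
(B) has a nitrile (-C#N) but the nitrogen is NX1 (triple-bonded), not NX3 with two H.
(C) has a nitrile (-C#N) but the nitrogen is NX1 (triple-bonded), not NX3 with two H.
(D) contains a primary amino group (-NH2), which satisfies every atom and bond constraint.
So the answer is (D).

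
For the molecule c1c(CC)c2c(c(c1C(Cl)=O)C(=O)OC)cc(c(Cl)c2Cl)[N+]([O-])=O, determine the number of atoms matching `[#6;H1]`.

Check the 24 heavy atoms by environment: 8× c (aromatic, H0) → no; 2× c (aromatic, H1) → match; 1× N (charge +1, H0) → no; 1× O (charge -1, H0) → no; 4× O (H0) → no; 3× Cl (H0) → no; 2× C (H0) → no; 1× C (H2) → no; 2× C (H3) → no.
That gives 2 matching atoms.

2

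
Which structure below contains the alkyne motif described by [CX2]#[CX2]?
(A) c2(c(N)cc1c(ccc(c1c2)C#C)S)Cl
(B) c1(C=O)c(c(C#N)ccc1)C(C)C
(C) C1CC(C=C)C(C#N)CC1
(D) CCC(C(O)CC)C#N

[CX2]#[CX2] describes a carbon-carbon triple bond (an alkyne).
(A) contains an ethynyl group (-C#CH), which satisfies every atom and bond constraint.
(B) has a nitrile (-C#N) but the triple bond is C#N, not C#C.
(C) has a vinyl group (-CH=CH2) but the C=C is a double bond; both carbons are CX3, not CX2.
(D) has a nitrile (-C#N) but the triple bond is C#N, not C#C.
So the answer is (A).

A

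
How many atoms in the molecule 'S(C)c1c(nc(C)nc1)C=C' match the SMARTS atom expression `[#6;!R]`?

4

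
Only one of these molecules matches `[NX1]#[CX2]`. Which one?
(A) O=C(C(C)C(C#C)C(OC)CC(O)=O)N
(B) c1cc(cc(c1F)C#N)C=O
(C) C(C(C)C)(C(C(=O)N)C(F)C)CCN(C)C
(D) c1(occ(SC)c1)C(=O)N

B

[NX1]#[CX2] describes a nitrogen triple-bonded to a two-connected carbon (a nitrile).
(A) has a primary amide (-C(=O)NH2) but the nitrogen is NX3, not NX1.
(B) contains a nitrile (-C#N), which satisfies every atom and bond constraint.
(C) has a primary amide (-C(=O)NH2) but the nitrogen is NX3, not NX1.
(D) has a primary amide (-C(=O)NH2) but the nitrogen is NX3, not NX1.
So the answer is (B).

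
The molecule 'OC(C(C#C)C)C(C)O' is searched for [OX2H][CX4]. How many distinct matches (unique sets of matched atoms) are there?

2

[OX2H][CX4] is the SMARTS for an aliphatic alcohol: a hydroxyl oxygen bound to an sp3 (X4) carbon.
The molecule carries 2 separate instances of a hydroxyl group (-OH) meeting every constraint; each maps to a distinct set of atoms, giving 2 matches.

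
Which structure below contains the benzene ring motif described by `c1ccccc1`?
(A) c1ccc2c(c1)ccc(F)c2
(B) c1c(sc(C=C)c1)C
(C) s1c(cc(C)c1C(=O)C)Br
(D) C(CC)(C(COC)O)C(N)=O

A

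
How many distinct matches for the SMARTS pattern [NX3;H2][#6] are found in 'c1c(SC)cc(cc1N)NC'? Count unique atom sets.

1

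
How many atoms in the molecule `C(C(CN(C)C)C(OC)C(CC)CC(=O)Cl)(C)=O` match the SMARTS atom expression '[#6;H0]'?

2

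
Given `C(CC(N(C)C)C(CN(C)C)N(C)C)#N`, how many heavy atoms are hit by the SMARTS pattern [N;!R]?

4

Check the 15 heavy atoms by environment: 11× C (acyclic) → no; 4× N (acyclic) → match.
That gives 4 matching atoms.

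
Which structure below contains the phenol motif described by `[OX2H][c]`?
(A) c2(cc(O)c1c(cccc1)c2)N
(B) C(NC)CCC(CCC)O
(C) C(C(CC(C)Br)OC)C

[OX2H][c] describes a hydroxyl oxygen attached to an aromatic carbon (a phenol).
(A) contains a hydroxyl group (-OH), which satisfies every atom and bond constraint.
(B) has a hydroxyl group (-OH) but the -OH is on an aliphatic carbon, not an aromatic c.
(C) has a methoxy ether (-OCH3) but the oxygen has H0, not H1.
So the answer is (A).

A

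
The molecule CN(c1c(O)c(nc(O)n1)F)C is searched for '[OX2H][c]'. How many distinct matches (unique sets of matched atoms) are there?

2

[OX2H][c] is the SMARTS for a phenol: a hydroxyl oxygen attached to an aromatic carbon.
The molecule carries 2 separate instances of a hydroxyl group (-OH) meeting every constraint; each maps to a distinct set of atoms, giving 2 matches.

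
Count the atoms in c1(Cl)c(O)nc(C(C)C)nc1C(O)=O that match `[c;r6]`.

4

The query [c;r6] means: aromatic carbon that belongs to a six-membered ring.
Check the 14 heavy atoms by environment: 2× n (aromatic, in 6-ring) → no; 4× c (aromatic, in 6-ring) → match; 4× C (acyclic) → no; 3× O (acyclic) → no; 1× Cl (acyclic) → no.
That gives 4 matching atoms.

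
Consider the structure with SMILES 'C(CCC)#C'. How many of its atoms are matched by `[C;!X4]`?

2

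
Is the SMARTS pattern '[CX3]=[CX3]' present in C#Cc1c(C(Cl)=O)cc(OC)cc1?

No

The pattern [CX3]=[CX3] describes a non-aromatic C=C double bond between two sp2 carbons — an alkene.
The closest candidate here is an ethynyl group (-C#CH), but the C-C bond is a triple bond, not a double bond. No other fragment satisfies the full query, so there is no match.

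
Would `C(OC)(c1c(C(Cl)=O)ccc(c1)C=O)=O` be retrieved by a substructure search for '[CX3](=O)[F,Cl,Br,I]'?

The pattern [CX3](=O)[F,Cl,Br,I] describes a carbonyl carbon bonded to a halogen — an acyl halide.
The molecule carries an acyl chloride (-C(=O)Cl), whose atoms satisfy every constraint of the query, so the pattern matches.

Yes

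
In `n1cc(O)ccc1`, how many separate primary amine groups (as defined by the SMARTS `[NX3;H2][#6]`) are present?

[NX3;H2][#6] is the SMARTS for a primary amine: a trivalent nitrogen with two H attached to carbon.
No fragment in the molecule satisfies every constraint, giving 0 matches.

0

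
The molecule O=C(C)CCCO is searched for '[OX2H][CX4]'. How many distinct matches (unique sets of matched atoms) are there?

1

[OX2H][CX4] is the SMARTS for an aliphatic alcohol: a hydroxyl oxygen bound to an sp3 (X4) carbon.
Exactly one fragment in the molecule meets all constraints, giving 1 match.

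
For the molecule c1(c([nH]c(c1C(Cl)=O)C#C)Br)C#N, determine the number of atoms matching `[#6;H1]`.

The query [#6;H1] means: any carbon bearing exactly one hydrogen.
Check the 13 heavy atoms by environment: 1× n (aromatic, H1) → no; 4× c (aromatic, H0) → no; 1× Br (H0) → no; 3× C (H0) → no; 1× C (H1) → match; 1× O (H0) → no; 1× Cl (H0) → no; 1× N (H0) → no.
That gives 1 matching atom.

1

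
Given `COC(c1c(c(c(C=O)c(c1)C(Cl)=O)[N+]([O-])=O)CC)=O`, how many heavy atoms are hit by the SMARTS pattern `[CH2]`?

1

Check the 20 heavy atoms by environment: 5× c (aromatic, H0) → no; 1× c (aromatic, H1) → no; 1× C (H2) → match; 2× C (H3) → no; 2× C (H0) → no; 5× O (H0) → no; 1× N (charge +1, H0) → no; 1× O (charge -1, H0) → no; 1× C (H1) → no; 1× Cl (H0) → no.
That gives 1 matching atom.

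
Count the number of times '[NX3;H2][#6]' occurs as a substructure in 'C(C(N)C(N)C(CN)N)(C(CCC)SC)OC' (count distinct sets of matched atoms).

4

[NX3;H2][#6] is the SMARTS for a primary amine: a trivalent nitrogen with two H attached to carbon.
The molecule carries 4 separate instances of a primary amino group (-NH2) meeting every constraint; each maps to a distinct set of atoms, giving 4 matches.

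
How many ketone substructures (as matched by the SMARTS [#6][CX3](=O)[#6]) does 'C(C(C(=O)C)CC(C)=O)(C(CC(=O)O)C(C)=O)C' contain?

[#6][CX3](=O)[#6] is the SMARTS for a ketone: a carbonyl carbon (no H) flanked by two carbons.
The molecule carries 3 separate instances of an acetyl/ketone group (-C(=O)CH3) meeting every constraint; each maps to a distinct set of atoms, giving 3 matches.

3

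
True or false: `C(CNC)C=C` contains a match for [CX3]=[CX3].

The pattern [CX3]=[CX3] describes a non-aromatic C=C double bond between two sp2 carbons — an alkene.
The molecule carries a vinyl group (-CH=CH2), whose atoms satisfy every constraint of the query, so the pattern matches.

True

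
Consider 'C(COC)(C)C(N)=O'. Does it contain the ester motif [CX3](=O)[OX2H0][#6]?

No

The pattern [CX3](=O)[OX2H0][#6] describes a carbonyl carbon bonded to an oxygen that is itself bonded to carbon (no H on that O) — an ester.
The closest candidate here is a methoxy ether (-OCH3), but the ether oxygen is not adjacent to a C=O carbon. No other fragment satisfies the full query, so there is no match.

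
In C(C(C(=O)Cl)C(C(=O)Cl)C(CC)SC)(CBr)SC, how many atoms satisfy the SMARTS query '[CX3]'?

2

The query [CX3] means: C with X3: aliphatic carbon with exactly 3 total connections.
Check the 18 heavy atoms by environment: 9× C (X4) → no; 2× S (X2) → no; 2× C (X3) → match; 2× O (X1) → no; 2× Cl (X1) → no; 1× Br (X1) → no.
That gives 2 matching atoms.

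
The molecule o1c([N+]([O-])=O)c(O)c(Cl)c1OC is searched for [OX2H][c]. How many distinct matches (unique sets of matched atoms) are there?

1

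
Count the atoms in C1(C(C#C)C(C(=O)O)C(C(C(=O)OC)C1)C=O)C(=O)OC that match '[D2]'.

5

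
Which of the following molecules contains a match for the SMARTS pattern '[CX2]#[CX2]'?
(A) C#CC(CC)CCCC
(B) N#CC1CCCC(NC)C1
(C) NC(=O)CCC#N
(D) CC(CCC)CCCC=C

A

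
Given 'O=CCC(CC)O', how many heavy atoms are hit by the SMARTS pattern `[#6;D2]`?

3

The query [#6;D2] means: any carbon bonded to exactly two heavy atoms.
Check the 7 heavy atoms by environment: 3× C (D2) → match; 1× C (D3) → no; 2× O (D1) → no; 1× C (D1) → no.
That gives 3 matching atoms.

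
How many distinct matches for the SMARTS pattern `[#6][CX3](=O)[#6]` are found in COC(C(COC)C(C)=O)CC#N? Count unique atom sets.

1

[#6][CX3](=O)[#6] is the SMARTS for a ketone: a carbonyl carbon (no H) flanked by two carbons.
Exactly one fragment in the molecule meets all constraints, giving 1 match.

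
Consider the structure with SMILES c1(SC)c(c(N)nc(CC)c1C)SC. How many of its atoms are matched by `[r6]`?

Check the 14 heavy atoms by environment: 1× n (aromatic, in 6-ring) → match; 5× c (aromatic, in 6-ring) → match; 5× C (acyclic) → no; 2× S (acyclic) → no; 1× N (acyclic) → no.
Summing the matching environments: 1 + 5 = 6 matching atoms.

6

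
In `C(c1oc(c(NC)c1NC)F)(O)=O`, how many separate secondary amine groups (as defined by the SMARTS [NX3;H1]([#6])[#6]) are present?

[NX3;H1]([#6])[#6] is the SMARTS for a secondary amine: a trivalent nitrogen with one H, bonded to two carbons.
The molecule carries 2 separate instances of an N-methylamino group (-NHCH3) meeting every constraint; each maps to a distinct set of atoms, giving 2 matches.

2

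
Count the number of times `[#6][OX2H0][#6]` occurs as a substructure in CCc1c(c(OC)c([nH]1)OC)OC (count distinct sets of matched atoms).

3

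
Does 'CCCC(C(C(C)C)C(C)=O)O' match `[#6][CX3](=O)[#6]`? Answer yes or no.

Yes

The pattern [#6][CX3](=O)[#6] describes a carbonyl carbon (no H) flanked by two carbons — a ketone.
The molecule carries an acetyl/ketone group (-C(=O)CH3), whose atoms satisfy every constraint of the query, so the pattern matches.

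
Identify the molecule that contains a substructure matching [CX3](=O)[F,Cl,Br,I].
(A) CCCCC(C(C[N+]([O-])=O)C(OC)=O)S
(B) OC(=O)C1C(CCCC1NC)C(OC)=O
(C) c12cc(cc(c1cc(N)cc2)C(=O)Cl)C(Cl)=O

C

[CX3](=O)[F,Cl,Br,I] describes a carbonyl carbon bonded to a halogen (an acyl halide).
(A) has a methyl-ester group (-C(=O)OCH3) but the carbonyl is bonded to -O-C, not to a halogen.
(B) has a carboxylic acid group (-C(=O)OH) but the carbonyl is bonded to -OH, not to a halogen.
(C) contains an acyl chloride (-C(=O)Cl), which satisfies every atom and bond constraint.
So the answer is (C).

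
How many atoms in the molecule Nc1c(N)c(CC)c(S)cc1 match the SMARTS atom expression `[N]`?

The query [N] means: uppercase N matches aliphatic (non-aromatic) nitrogen only.
Check the 11 heavy atoms by environment: 6× c (aromatic) → no; 1× S → no; 2× N → match; 2× C → no.
That gives 2 matching atoms.

2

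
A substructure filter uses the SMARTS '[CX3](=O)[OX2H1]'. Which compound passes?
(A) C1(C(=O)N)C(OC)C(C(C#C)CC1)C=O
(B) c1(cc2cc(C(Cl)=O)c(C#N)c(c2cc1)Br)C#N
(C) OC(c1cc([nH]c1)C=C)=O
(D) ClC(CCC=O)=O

C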